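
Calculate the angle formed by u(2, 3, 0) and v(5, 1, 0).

u·v = 2·5 + 3·1 + 0·0 = 10 + 3 + 0 = 13
|u| = √(2² + 3² + 0²) = √13 ≈ 3.606
|v| = √(5² + 1² + 0²) = √26 ≈ 5.099
cos θ = (u·v)/(|u||v|) = 13/(3.606·5.099) ≈ 0.7071
θ = arccos(0.7071) ≈ 45°

45°


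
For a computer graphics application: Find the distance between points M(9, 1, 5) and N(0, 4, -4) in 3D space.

d = √[(x₂-x₁)² + (y₂-y₁)² + (z₂-z₁)²]
  = √[(-9)² + 3² + (-9)²]
  = √[81 + 9 + 81]
  = √171
  ≈ 13.08

13.08


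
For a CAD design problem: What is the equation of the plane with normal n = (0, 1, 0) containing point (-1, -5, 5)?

The plane through P with normal n = (a, b, c) satisfies n·(r - P) = 0,
i.e. ax + by + cz = a·x₀ + b·y₀ + c·z₀.
d = 0·(-1) + 1·(-5) + 0·5
  = 0 - 5 + 0
  = -5
Equation: y = -5

y = -5


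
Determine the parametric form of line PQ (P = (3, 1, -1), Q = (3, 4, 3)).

Direction vector d = Q - P = (3 - 3, 4 - 1, 3 + 1) = (0, 3, 4)
Parametric form r = P + t·d:
x = 3, y = 1 + 3t, z = -1 + 4t

x = 3, y = 1 + 3t, z = -1 + 4t


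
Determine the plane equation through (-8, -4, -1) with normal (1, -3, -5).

The plane through P with normal n = (a, b, c) satisfies n·(r - P) = 0,
i.e. ax + by + cz = a·x₀ + b·y₀ + c·z₀.
d = 1·(-8) + (-3)·(-4) + (-5)·(-1)
  = -8 + 12 + 5
  = 9
Equation: x - 3y - 5z = 9

x - 3y - 5z = 9


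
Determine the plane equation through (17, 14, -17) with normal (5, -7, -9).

The plane through P with normal n = (a, b, c) satisfies n·(r - P) = 0,
i.e. ax + by + cz = a·x₀ + b·y₀ + c·z₀.
d = 5·17 + (-7)·14 + (-9)·(-17)
  = 85 - 98 + 153
  = 140
Equation: 5x - 7y - 9z = 140

5x - 7y - 9z = 140


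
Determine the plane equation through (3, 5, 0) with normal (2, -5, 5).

The plane through P with normal n = (a, b, c) satisfies n·(r - P) = 0,
i.e. ax + by + cz = a·x₀ + b·y₀ + c·z₀.
d = 2·3 + (-5)·5 + 5·0
  = 6 - 25 + 0
  = -19
Equation: 2x - 5y + 5z = -19

2x - 5y + 5z = -19


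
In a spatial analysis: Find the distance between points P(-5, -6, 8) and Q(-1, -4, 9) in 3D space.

d = √[(x₂-x₁)² + (y₂-y₁)² + (z₂-z₁)²]
  = √[4² + 2² + 1²]
  = √[16 + 4 + 1]
  = √21
  ≈ 4.583

4.583


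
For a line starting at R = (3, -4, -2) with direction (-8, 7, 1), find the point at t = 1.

P(t) = R + t·d
  = (3 + (-8)·1, -4 + 7·1, -2 + 1·1)
  = (3 - 8, -4 + 7, -2 + 1)
  = (-5, 3, -1)

(-5, 3, -1)


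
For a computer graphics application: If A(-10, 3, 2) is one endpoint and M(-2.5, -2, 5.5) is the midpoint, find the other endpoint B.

B = 2M - A
  = (2·(-2.5) - (-10), 2·(-2) - 3, 2·5.5 - 2)
  = (-5 + 10, -4 - 3, 11 - 2)
  = (5, -7, 9)

(5, -7, 9)


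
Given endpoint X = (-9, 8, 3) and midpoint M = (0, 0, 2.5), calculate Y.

Y = 2M - X
  = (2·0 - (-9), 2·0 - 8, 2·2.5 - 3)
  = (0 + 9, 0 - 8, 5 - 3)
  = (9, -8, 2)

(9, -8, 2)


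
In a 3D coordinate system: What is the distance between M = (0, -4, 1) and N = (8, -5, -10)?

d = √[(x₂-x₁)² + (y₂-y₁)² + (z₂-z₁)²]
  = √[8² + (-1)² + (-11)²]
  = √[64 + 1 + 121]
  = √186
  ≈ 13.64

13.64


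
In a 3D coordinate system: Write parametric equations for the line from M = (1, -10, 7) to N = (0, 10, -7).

Direction vector d = N - M = (0 - 1, 10 + 10, -7 - 7) = (-1, 20, -14)
Parametric form r = M + t·d:
x = 1 - t, y = -10 + 20t, z = 7 - 14t

x = 1 - t, y = -10 + 20t, z = 7 - 14t


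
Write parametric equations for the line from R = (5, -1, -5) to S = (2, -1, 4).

Direction vector d = S - R = (2 - 5, -1 + 1, 4 + 5) = (-3, 0, 9)
Parametric form r = R + t·d:
x = 5 - 3t, y = -1, z = -5 + 9t

x = 5 - 3t, y = -1, z = -5 + 9t


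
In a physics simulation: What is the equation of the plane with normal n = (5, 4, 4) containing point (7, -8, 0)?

The plane through P with normal n = (a, b, c) satisfies n·(r - P) = 0,
i.e. ax + by + cz = a·x₀ + b·y₀ + c·z₀.
d = 5·7 + 4·(-8) + 4·0
  = 35 - 32 + 0
  = 3
Equation: 5x + 4y + 4z = 3

5x + 4y + 4z = 3


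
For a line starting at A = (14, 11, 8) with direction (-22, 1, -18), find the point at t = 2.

P(t) = A + t·d
  = (14 + (-22)·2, 11 + 1·2, 8 + (-18)·2)
  = (14 - 44, 11 + 2, 8 - 36)
  = (-30, 13, -28)

(-30, 13, -28)


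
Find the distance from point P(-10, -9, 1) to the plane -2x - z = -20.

distance = |a·x₀ + b·y₀ + c·z₀ - d| / √(a² + b² + c²)
  = |(-2)·(-10) + 0·(-9) + (-1)·1 - (-20)| / √((-2)² + 0² + (-1)²)
  = |20 + 0 - 1 + 20| / √(4 + 0 + 1)
  = |39| / √5
  = 39 / 2.236
  ≈ 17.44

17.44


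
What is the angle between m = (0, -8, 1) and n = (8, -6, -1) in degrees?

m·n = 0·8 + (-8)·(-6) + 1·(-1) = 0 + 48 - 1 = 47
|m| = √(0² + (-8)² + 1²) = √65 ≈ 8.062
|n| = √(8² + (-6)² + (-1)²) = √101 ≈ 10.05
cos θ = (m·n)/(|m||n|) = 47/(8.062·10.05) ≈ 0.5801
θ = arccos(0.5801) ≈ 54.54°

54.54°


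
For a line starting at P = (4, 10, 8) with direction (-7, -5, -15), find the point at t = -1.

P(t) = P + t·d
  = (4 + (-7)·(-1), 10 + (-5)·(-1), 8 + (-15)·(-1))
  = (4 + 7, 10 + 5, 8 + 15)
  = (11, 15, 23)

(11, 15, 23)


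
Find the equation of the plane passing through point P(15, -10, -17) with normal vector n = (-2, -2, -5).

The plane through P with normal n = (a, b, c) satisfies n·(r - P) = 0,
i.e. ax + by + cz = a·x₀ + b·y₀ + c·z₀.
d = (-2)·15 + (-2)·(-10) + (-5)·(-17)
  = -30 + 20 + 85
  = 75
Equation: -2x - 2y - 5z = 75

-2x - 2y - 5z = 75


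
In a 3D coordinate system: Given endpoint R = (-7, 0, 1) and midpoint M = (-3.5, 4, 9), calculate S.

S = 2M - R
  = (2·(-3.5) - (-7), 2·4 - 0, 2·9 - 1)
  = (-7 + 7, 8 + 0, 18 - 1)
  = (0, 8, 17)

(0, 8, 17)


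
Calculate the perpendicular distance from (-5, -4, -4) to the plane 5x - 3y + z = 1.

distance = |a·x₀ + b·y₀ + c·z₀ - d| / √(a² + b² + c²)
  = |5·(-5) + (-3)·(-4) + 1·(-4) - 1| / √(5² + (-3)² + 1²)
  = |-25 + 12 - 4 - 1| / √(25 + 9 + 1)
  = |-18| / √35
  = 18 / 5.916
  ≈ 3.043

3.043


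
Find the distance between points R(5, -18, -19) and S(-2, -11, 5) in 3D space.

d = √[(x₂-x₁)² + (y₂-y₁)² + (z₂-z₁)²]
  = √[(-7)² + 7² + 24²]
  = √[49 + 49 + 576]
  = √674
  ≈ 25.96

25.96


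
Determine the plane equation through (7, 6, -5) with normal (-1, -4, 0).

The plane through P with normal n = (a, b, c) satisfies n·(r - P) = 0,
i.e. ax + by + cz = a·x₀ + b·y₀ + c·z₀.
d = (-1)·7 + (-4)·6 + 0·(-5)
  = -7 - 24 + 0
  = -31
Equation: -x - 4y = -31

-x - 4y = -31


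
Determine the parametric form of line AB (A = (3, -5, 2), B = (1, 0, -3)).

Direction vector d = B - A = (1 - 3, 0 + 5, -3 - 2) = (-2, 5, -5)
Parametric form r = A + t·d:
x = 3 - 2t, y = -5 + 5t, z = 2 - 5t

x = 3 - 2t, y = -5 + 5t, z = 2 - 5t


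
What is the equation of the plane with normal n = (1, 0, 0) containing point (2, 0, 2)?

The plane through P with normal n = (a, b, c) satisfies n·(r - P) = 0,
i.e. ax + by + cz = a·x₀ + b·y₀ + c·z₀.
d = 1·2 + 0·0 + 0·2
  = 2 + 0 + 0
  = 2
Equation: x = 2

x = 2


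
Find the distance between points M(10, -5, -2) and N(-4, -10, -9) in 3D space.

d = √[(x₂-x₁)² + (y₂-y₁)² + (z₂-z₁)²]
  = √[(-14)² + (-5)² + (-7)²]
  = √[196 + 25 + 49]
  = √270
  ≈ 16.43

16.43


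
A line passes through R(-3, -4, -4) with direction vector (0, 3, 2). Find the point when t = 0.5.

P(t) = R + t·d
  = (-3 + 0·0.5, -4 + 3·0.5, -4 + 2·0.5)
  = (-3 + 0, -4 + 1.5, -4 + 1)
  = (-3, -2.5, -3)

(-3, -2.5, -3)


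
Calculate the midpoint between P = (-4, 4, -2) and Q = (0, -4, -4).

M = ((x₁+x₂)/2, (y₁+y₂)/2, (z₁+z₂)/2)
  = ((-4 + 0)/2, (4 - 4)/2, (-2 - 4)/2)
  = (-4/2, 0/2, -6/2)
  = (-2, 0, -3)

(-2, 0, -3)


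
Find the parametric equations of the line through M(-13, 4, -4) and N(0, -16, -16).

Direction vector d = N - M = (0 + 13, -16 - 4, -16 + 4) = (13, -20, -12)
Parametric form r = M + t·d:
x = -13 + 13t, y = 4 - 20t, z = -4 - 12t

x = -13 + 13t, y = 4 - 20t, z = -4 - 12t


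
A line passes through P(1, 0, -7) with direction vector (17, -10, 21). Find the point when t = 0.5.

P(t) = P + t·d
  = (1 + 17·0.5, 0 + (-10)·0.5, -7 + 21·0.5)
  = (1 + 8.5, 0 - 5, -7 + 10.5)
  = (9.5, -5, 3.5)

(9.5, -5, 3.5)


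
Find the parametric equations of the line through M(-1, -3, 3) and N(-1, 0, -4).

Direction vector d = N - M = (-1 + 1, 0 + 3, -4 - 3) = (0, 3, -7)
Parametric form r = M + t·d:
x = -1, y = -3 + 3t, z = 3 - 7t

x = -1, y = -3 + 3t, z = 3 - 7t


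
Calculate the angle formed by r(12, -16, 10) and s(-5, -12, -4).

r·s = 12·(-5) + (-16)·(-12) + 10·(-4) = -60 + 192 - 40 = 92
|r| = √(12² + (-16)² + 10²) = √500 ≈ 22.36
|s| = √((-5)² + (-12)² + (-4)²) = √185 ≈ 13.6
cos θ = (r·s)/(|r||s|) = 92/(22.36·13.6) ≈ 0.3025
θ = arccos(0.3025) ≈ 72.39°

72.39°


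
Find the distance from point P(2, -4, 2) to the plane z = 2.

distance = |a·x₀ + b·y₀ + c·z₀ - d| / √(a² + b² + c²)
  = |0·2 + 0·(-4) + 1·2 - 2| / √(0² + 0² + 1²)
  = |0 + 0 + 2 - 2| / √(0 + 0 + 1)
  = |0| / √1
  = 0 / 1
  ≈ 0

0


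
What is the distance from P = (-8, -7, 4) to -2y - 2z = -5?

distance = |a·x₀ + b·y₀ + c·z₀ - d| / √(a² + b² + c²)
  = |0·(-8) + (-2)·(-7) + (-2)·4 - (-5)| / √(0² + (-2)² + (-2)²)
  = |0 + 14 - 8 + 5| / √(0 + 4 + 4)
  = |11| / √8
  = 11 / 2.828
  ≈ 3.889

3.889


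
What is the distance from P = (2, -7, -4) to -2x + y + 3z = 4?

distance = |a·x₀ + b·y₀ + c·z₀ - d| / √(a² + b² + c²)
  = |(-2)·2 + 1·(-7) + 3·(-4) - 4| / √((-2)² + 1² + 3²)
  = |-4 - 7 - 12 - 4| / √(4 + 1 + 9)
  = |-27| / √14
  = 27 / 3.742
  ≈ 7.216

7.216


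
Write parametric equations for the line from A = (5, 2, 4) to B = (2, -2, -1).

Direction vector d = B - A = (2 - 5, -2 - 2, -1 - 4) = (-3, -4, -5)
Parametric form r = A + t·d:
x = 5 - 3t, y = 2 - 4t, z = 4 - 5t

x = 5 - 3t, y = 2 - 4t, z = 4 - 5t


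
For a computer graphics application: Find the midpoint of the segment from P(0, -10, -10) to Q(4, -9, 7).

M = ((x₁+x₂)/2, (y₁+y₂)/2, (z₁+z₂)/2)
  = ((0 + 4)/2, (-10 - 9)/2, (-10 + 7)/2)
  = (4/2, -19/2, -3/2)
  = (2, -9.5, -1.5)

(2, -9.5, -1.5)


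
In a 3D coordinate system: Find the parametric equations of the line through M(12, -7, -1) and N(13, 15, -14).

Direction vector d = N - M = (13 - 12, 15 + 7, -14 + 1) = (1, 22, -13)
Parametric form r = M + t·d:
x = 12 + t, y = -7 + 22t, z = -1 - 13t

x = 12 + t, y = -7 + 22t, z = -1 - 13t


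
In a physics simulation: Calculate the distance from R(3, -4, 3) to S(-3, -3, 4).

d = √[(x₂-x₁)² + (y₂-y₁)² + (z₂-z₁)²]
  = √[(-6)² + 1² + 1²]
  = √[36 + 1 + 1]
  = √38
  ≈ 6.164

6.164


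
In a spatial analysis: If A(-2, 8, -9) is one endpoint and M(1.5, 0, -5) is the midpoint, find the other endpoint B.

B = 2M - A
  = (2·1.5 - (-2), 2·0 - 8, 2·(-5) - (-9))
  = (3 + 2, 0 - 8, -10 + 9)
  = (5, -8, -1)

(5, -8, -1)


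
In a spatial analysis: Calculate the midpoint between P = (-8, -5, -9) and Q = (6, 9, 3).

M = ((x₁+x₂)/2, (y₁+y₂)/2, (z₁+z₂)/2)
  = ((-8 + 6)/2, (-5 + 9)/2, (-9 + 3)/2)
  = (-2/2, 4/2, -6/2)
  = (-1, 2, -3)

(-1, 2, -3)


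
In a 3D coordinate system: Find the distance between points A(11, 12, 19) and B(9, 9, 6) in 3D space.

d = √[(x₂-x₁)² + (y₂-y₁)² + (z₂-z₁)²]
  = √[(-2)² + (-3)² + (-13)²]
  = √[4 + 9 + 169]
  = √182
  ≈ 13.49

13.49


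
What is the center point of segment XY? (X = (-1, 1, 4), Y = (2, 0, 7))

M = ((x₁+x₂)/2, (y₁+y₂)/2, (z₁+z₂)/2)
  = ((-1 + 2)/2, (1 + 0)/2, (4 + 7)/2)
  = (1/2, 1/2, 11/2)
  = (0.5, 0.5, 5.5)

(0.5, 0.5, 5.5)


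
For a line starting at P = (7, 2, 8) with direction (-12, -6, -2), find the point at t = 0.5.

P(t) = P + t·d
  = (7 + (-12)·0.5, 2 + (-6)·0.5, 8 + (-2)·0.5)
  = (7 - 6, 2 - 3, 8 - 1)
  = (1, -1, 7)

(1, -1, 7)


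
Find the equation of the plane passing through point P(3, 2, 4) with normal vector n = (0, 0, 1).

The plane through P with normal n = (a, b, c) satisfies n·(r - P) = 0,
i.e. ax + by + cz = a·x₀ + b·y₀ + c·z₀.
d = 0·3 + 0·2 + 1·4
  = 0 + 0 + 4
  = 4
Equation: z = 4

z = 4


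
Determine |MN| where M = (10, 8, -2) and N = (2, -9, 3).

d = √[(x₂-x₁)² + (y₂-y₁)² + (z₂-z₁)²]
  = √[(-8)² + (-17)² + 5²]
  = √[64 + 289 + 25]
  = √378
  ≈ 19.44

19.44


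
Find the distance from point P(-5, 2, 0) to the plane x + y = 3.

distance = |a·x₀ + b·y₀ + c·z₀ - d| / √(a² + b² + c²)
  = |1·(-5) + 1·2 + 0·0 - 3| / √(1² + 1² + 0²)
  = |-5 + 2 + 0 - 3| / √(1 + 1 + 0)
  = |-6| / √2
  = 6 / 1.414
  ≈ 4.243

4.243


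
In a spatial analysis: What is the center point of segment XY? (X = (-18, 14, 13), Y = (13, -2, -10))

M = ((x₁+x₂)/2, (y₁+y₂)/2, (z₁+z₂)/2)
  = ((-18 + 13)/2, (14 - 2)/2, (13 - 10)/2)
  = (-5/2, 12/2, 3/2)
  = (-2.5, 6, 1.5)

(-2.5, 6, 1.5)


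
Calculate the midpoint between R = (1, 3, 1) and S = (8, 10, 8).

M = ((x₁+x₂)/2, (y₁+y₂)/2, (z₁+z₂)/2)
  = ((1 + 8)/2, (3 + 10)/2, (1 + 8)/2)
  = (9/2, 13/2, 9/2)
  = (4.5, 6.5, 4.5)

(4.5, 6.5, 4.5)


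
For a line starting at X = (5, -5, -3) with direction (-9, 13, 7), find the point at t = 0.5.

P(t) = X + t·d
  = (5 + (-9)·0.5, -5 + 13·0.5, -3 + 7·0.5)
  = (5 - 4.5, -5 + 6.5, -3 + 3.5)
  = (0.5, 1.5, 0.5)

(0.5, 1.5, 0.5)


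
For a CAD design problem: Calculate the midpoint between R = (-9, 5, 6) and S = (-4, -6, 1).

M = ((x₁+x₂)/2, (y₁+y₂)/2, (z₁+z₂)/2)
  = ((-9 - 4)/2, (5 - 6)/2, (6 + 1)/2)
  = (-13/2, -1/2, 7/2)
  = (-6.5, -0.5, 3.5)

(-6.5, -0.5, 3.5)


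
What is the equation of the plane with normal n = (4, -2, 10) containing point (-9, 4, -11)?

The plane through P with normal n = (a, b, c) satisfies n·(r - P) = 0,
i.e. ax + by + cz = a·x₀ + b·y₀ + c·z₀.
d = 4·(-9) + (-2)·4 + 10·(-11)
  = -36 - 8 - 110
  = -154
Equation: 4x - 2y + 10z = -154

4x - 2y + 10z = -154


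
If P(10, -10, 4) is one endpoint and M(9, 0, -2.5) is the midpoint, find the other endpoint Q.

Q = 2M - P
  = (2·9 - 10, 2·0 - (-10), 2·(-2.5) - 4)
  = (18 - 10, 0 + 10, -5 - 4)
  = (8, 10, -9)

(8, 10, -9)


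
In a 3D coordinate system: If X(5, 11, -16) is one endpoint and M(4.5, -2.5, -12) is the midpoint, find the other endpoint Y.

Y = 2M - X
  = (2·4.5 - 5, 2·(-2.5) - 11, 2·(-12) - (-16))
  = (9 - 5, -5 - 11, -24 + 16)
  = (4, -16, -8)

(4, -16, -8)


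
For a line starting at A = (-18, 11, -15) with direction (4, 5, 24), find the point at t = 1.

P(t) = A + t·d
  = (-18 + 4·1, 11 + 5·1, -15 + 24·1)
  = (-18 + 4, 11 + 5, -15 + 24)
  = (-14, 16, 9)

(-14, 16, 9)


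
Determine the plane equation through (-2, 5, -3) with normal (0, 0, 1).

The plane through P with normal n = (a, b, c) satisfies n·(r - P) = 0,
i.e. ax + by + cz = a·x₀ + b·y₀ + c·z₀.
d = 0·(-2) + 0·5 + 1·(-3)
  = 0 + 0 - 3
  = -3
Equation: z = -3

z = -3


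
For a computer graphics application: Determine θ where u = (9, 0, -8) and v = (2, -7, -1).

u·v = 9·2 + 0·(-7) + (-8)·(-1) = 18 + 0 + 8 = 26
|u| = √(9² + 0² + (-8)²) = √145 ≈ 12.04
|v| = √(2² + (-7)² + (-1)²) = √54 ≈ 7.348
cos θ = (u·v)/(|u||v|) = 26/(12.04·7.348) ≈ 0.2938
θ = arccos(0.2938) ≈ 72.91°

72.91°


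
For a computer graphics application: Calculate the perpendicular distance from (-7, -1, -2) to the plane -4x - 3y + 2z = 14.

distance = |a·x₀ + b·y₀ + c·z₀ - d| / √(a² + b² + c²)
  = |(-4)·(-7) + (-3)·(-1) + 2·(-2) - 14| / √((-4)² + (-3)² + 2²)
  = |28 + 3 - 4 - 14| / √(16 + 9 + 4)
  = |13| / √29
  = 13 / 5.385
  ≈ 2.414

2.414


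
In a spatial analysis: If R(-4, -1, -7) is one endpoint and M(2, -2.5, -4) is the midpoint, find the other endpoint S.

S = 2M - R
  = (2·2 - (-4), 2·(-2.5) - (-1), 2·(-4) - (-7))
  = (4 + 4, -5 + 1, -8 + 7)
  = (8, -4, -1)

(8, -4, -1)


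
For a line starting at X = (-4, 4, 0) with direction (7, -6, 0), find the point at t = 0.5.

P(t) = X + t·d
  = (-4 + 7·0.5, 4 + (-6)·0.5, 0 + 0·0.5)
  = (-4 + 3.5, 4 - 3, 0 + 0)
  = (-0.5, 1, 0)

(-0.5, 1, 0)


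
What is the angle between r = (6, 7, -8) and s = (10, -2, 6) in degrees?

r·s = 6·10 + 7·(-2) + (-8)·6 = 60 - 14 - 48 = -2
|r| = √(6² + 7² + (-8)²) = √149 ≈ 12.21
|s| = √(10² + (-2)² + 6²) = √140 ≈ 11.83
cos θ = (r·s)/(|r||s|) = -2/(12.21·11.83) ≈ -0.01385
θ = arccos(-0.01385) ≈ 90.79°

90.79°


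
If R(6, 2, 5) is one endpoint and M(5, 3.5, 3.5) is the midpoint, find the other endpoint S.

S = 2M - R
  = (2·5 - 6, 2·3.5 - 2, 2·3.5 - 5)
  = (10 - 6, 7 - 2, 7 - 5)
  = (4, 5, 2)

(4, 5, 2)


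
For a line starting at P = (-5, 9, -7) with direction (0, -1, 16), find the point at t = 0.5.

P(t) = P + t·d
  = (-5 + 0·0.5, 9 + (-1)·0.5, -7 + 16·0.5)
  = (-5 + 0, 9 - 0.5, -7 + 8)
  = (-5, 8.5, 1)

(-5, 8.5, 1)


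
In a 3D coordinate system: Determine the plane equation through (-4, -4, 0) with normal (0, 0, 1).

The plane through P with normal n = (a, b, c) satisfies n·(r - P) = 0,
i.e. ax + by + cz = a·x₀ + b·y₀ + c·z₀.
d = 0·(-4) + 0·(-4) + 1·0
  = 0 + 0 + 0
  = 0
Equation: z = 0

z = 0


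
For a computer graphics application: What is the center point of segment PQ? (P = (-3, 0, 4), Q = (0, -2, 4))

M = ((x₁+x₂)/2, (y₁+y₂)/2, (z₁+z₂)/2)
  = ((-3 + 0)/2, (0 - 2)/2, (4 + 4)/2)
  = (-3/2, -2/2, 8/2)
  = (-1.5, -1, 4)

(-1.5, -1, 4)


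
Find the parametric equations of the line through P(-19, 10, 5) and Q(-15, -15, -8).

Direction vector d = Q - P = (-15 + 19, -15 - 10, -8 - 5) = (4, -25, -13)
Parametric form r = P + t·d:
x = -19 + 4t, y = 10 - 25t, z = 5 - 13t

x = -19 + 4t, y = 10 - 25t, z = 5 - 13t


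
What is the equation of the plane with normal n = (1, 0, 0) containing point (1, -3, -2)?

The plane through P with normal n = (a, b, c) satisfies n·(r - P) = 0,
i.e. ax + by + cz = a·x₀ + b·y₀ + c·z₀.
d = 1·1 + 0·(-3) + 0·(-2)
  = 1 + 0 + 0
  = 1
Equation: x = 1

x = 1


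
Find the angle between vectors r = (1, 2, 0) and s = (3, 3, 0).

r·s = 1·3 + 2·3 + 0·0 = 3 + 6 + 0 = 9
|r| = √(1² + 2² + 0²) = √5 ≈ 2.236
|s| = √(3² + 3² + 0²) = √18 ≈ 4.243
cos θ = (r·s)/(|r||s|) = 9/(2.236·4.243) ≈ 0.9487
θ = arccos(0.9487) ≈ 18.43°

18.43°


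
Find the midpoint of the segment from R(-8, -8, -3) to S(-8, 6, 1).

M = ((x₁+x₂)/2, (y₁+y₂)/2, (z₁+z₂)/2)
  = ((-8 - 8)/2, (-8 + 6)/2, (-3 + 1)/2)
  = (-16/2, -2/2, -2/2)
  = (-8, -1, -1)

(-8, -1, -1)


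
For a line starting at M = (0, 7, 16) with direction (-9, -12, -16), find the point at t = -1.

P(t) = M + t·d
  = (0 + (-9)·(-1), 7 + (-12)·(-1), 16 + (-16)·(-1))
  = (0 + 9, 7 + 12, 16 + 16)
  = (9, 19, 32)

(9, 19, 32)


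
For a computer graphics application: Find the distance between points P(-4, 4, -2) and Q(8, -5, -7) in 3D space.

d = √[(x₂-x₁)² + (y₂-y₁)² + (z₂-z₁)²]
  = √[12² + (-9)² + (-5)²]
  = √[144 + 81 + 25]
  = √250
  ≈ 15.81

15.81


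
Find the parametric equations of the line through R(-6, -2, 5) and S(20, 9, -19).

Direction vector d = S - R = (20 + 6, 9 + 2, -19 - 5) = (26, 11, -24)
Parametric form r = R + t·d:
x = -6 + 26t, y = -2 + 11t, z = 5 - 24t

x = -6 + 26t, y = -2 + 11t, z = 5 - 24t


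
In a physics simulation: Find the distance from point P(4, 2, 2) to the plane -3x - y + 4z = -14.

distance = |a·x₀ + b·y₀ + c·z₀ - d| / √(a² + b² + c²)
  = |(-3)·4 + (-1)·2 + 4·2 - (-14)| / √((-3)² + (-1)² + 4²)
  = |-12 - 2 + 8 + 14| / √(9 + 1 + 16)
  = |8| / √26
  = 8 / 5.099
  ≈ 1.569

1.569


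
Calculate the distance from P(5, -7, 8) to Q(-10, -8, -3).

d = √[(x₂-x₁)² + (y₂-y₁)² + (z₂-z₁)²]
  = √[(-15)² + (-1)² + (-11)²]
  = √[225 + 1 + 121]
  = √347
  ≈ 18.63

18.63


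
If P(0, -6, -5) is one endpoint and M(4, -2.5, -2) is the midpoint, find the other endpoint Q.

Q = 2M - P
  = (2·4 - 0, 2·(-2.5) - (-6), 2·(-2) - (-5))
  = (8 + 0, -5 + 6, -4 + 5)
  = (8, 1, 1)

(8, 1, 1)


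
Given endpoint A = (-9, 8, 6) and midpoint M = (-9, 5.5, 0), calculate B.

B = 2M - A
  = (2·(-9) - (-9), 2·5.5 - 8, 2·0 - 6)
  = (-18 + 9, 11 - 8, 0 - 6)
  = (-9, 3, -6)

(-9, 3, -6)


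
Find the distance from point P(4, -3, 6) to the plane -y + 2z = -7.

distance = |a·x₀ + b·y₀ + c·z₀ - d| / √(a² + b² + c²)
  = |0·4 + (-1)·(-3) + 2·6 - (-7)| / √(0² + (-1)² + 2²)
  = |0 + 3 + 12 + 7| / √(0 + 1 + 4)
  = |22| / √5
  = 22 / 2.236
  ≈ 9.839

9.839


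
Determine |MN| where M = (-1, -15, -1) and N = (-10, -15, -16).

d = √[(x₂-x₁)² + (y₂-y₁)² + (z₂-z₁)²]
  = √[(-9)² + 0² + (-15)²]
  = √[81 + 0 + 225]
  = √306
  ≈ 17.49

17.49


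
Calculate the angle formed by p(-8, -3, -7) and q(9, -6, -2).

p·q = (-8)·9 + (-3)·(-6) + (-7)·(-2) = -72 + 18 + 14 = -40
|p| = √((-8)² + (-3)² + (-7)²) = √122 ≈ 11.05
|q| = √(9² + (-6)² + (-2)²) = √121 ≈ 11
cos θ = (p·q)/(|p||q|) = -40/(11.05·11) ≈ -0.3292
θ = arccos(-0.3292) ≈ 109.2°

109.2°


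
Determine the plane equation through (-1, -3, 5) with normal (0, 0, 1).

The plane through P with normal n = (a, b, c) satisfies n·(r - P) = 0,
i.e. ax + by + cz = a·x₀ + b·y₀ + c·z₀.
d = 0·(-1) + 0·(-3) + 1·5
  = 0 + 0 + 5
  = 5
Equation: z = 5

z = 5


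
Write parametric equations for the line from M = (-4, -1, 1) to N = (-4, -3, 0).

Direction vector d = N - M = (-4 + 4, -3 + 1, 0 - 1) = (0, -2, -1)
Parametric form r = M + t·d:
x = -4, y = -1 - 2t, z = 1 - t

x = -4, y = -1 - 2t, z = 1 - t


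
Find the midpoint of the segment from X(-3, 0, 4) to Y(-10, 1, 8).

M = ((x₁+x₂)/2, (y₁+y₂)/2, (z₁+z₂)/2)
  = ((-3 - 10)/2, (0 + 1)/2, (4 + 8)/2)
  = (-13/2, 1/2, 12/2)
  = (-6.5, 0.5, 6)

(-6.5, 0.5, 6)


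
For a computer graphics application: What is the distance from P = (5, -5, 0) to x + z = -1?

distance = |a·x₀ + b·y₀ + c·z₀ - d| / √(a² + b² + c²)
  = |1·5 + 0·(-5) + 1·0 - (-1)| / √(1² + 0² + 1²)
  = |5 + 0 + 0 + 1| / √(1 + 0 + 1)
  = |6| / √2
  = 6 / 1.414
  ≈ 4.243

4.243


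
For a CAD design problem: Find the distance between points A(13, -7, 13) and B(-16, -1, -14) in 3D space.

d = √[(x₂-x₁)² + (y₂-y₁)² + (z₂-z₁)²]
  = √[(-29)² + 6² + (-27)²]
  = √[841 + 36 + 729]
  = √1606
  ≈ 40.07

40.07


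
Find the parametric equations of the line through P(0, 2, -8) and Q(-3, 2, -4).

Direction vector d = Q - P = (-3 + 0, 2 - 2, -4 + 8) = (-3, 0, 4)
Parametric form r = P + t·d:
x = 0 - 3t, y = 2, z = -8 + 4t

x = 0 - 3t, y = 2, z = -8 + 4t


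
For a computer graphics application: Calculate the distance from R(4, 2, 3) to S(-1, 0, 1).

d = √[(x₂-x₁)² + (y₂-y₁)² + (z₂-z₁)²]
  = √[(-5)² + (-2)² + (-2)²]
  = √[25 + 4 + 4]
  = √33
  ≈ 5.745

5.745


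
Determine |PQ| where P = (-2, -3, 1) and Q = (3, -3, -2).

d = √[(x₂-x₁)² + (y₂-y₁)² + (z₂-z₁)²]
  = √[5² + 0² + (-3)²]
  = √[25 + 0 + 9]
  = √34
  ≈ 5.831

5.831


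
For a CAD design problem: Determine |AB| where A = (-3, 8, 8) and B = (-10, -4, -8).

d = √[(x₂-x₁)² + (y₂-y₁)² + (z₂-z₁)²]
  = √[(-7)² + (-12)² + (-16)²]
  = √[49 + 144 + 256]
  = √449
  ≈ 21.19

21.19


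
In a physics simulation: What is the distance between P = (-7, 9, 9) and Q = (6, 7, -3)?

d = √[(x₂-x₁)² + (y₂-y₁)² + (z₂-z₁)²]
  = √[13² + (-2)² + (-12)²]
  = √[169 + 4 + 144]
  = √317
  ≈ 17.8

17.8


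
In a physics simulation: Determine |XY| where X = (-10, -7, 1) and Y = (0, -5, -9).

d = √[(x₂-x₁)² + (y₂-y₁)² + (z₂-z₁)²]
  = √[10² + 2² + (-10)²]
  = √[100 + 4 + 100]
  = √204
  ≈ 14.28

14.28


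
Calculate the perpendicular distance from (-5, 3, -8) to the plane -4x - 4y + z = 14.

distance = |a·x₀ + b·y₀ + c·z₀ - d| / √(a² + b² + c²)
  = |(-4)·(-5) + (-4)·3 + 1·(-8) - 14| / √((-4)² + (-4)² + 1²)
  = |20 - 12 - 8 - 14| / √(16 + 16 + 1)
  = |-14| / √33
  = 14 / 5.745
  ≈ 2.437

2.437


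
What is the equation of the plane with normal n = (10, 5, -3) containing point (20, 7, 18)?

The plane through P with normal n = (a, b, c) satisfies n·(r - P) = 0,
i.e. ax + by + cz = a·x₀ + b·y₀ + c·z₀.
d = 10·20 + 5·7 + (-3)·18
  = 200 + 35 - 54
  = 181
Equation: 10x + 5y - 3z = 181

10x + 5y - 3z = 181


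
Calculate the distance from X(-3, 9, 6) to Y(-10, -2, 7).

d = √[(x₂-x₁)² + (y₂-y₁)² + (z₂-z₁)²]
  = √[(-7)² + (-11)² + 1²]
  = √[49 + 121 + 1]
  = √171
  ≈ 13.08

13.08


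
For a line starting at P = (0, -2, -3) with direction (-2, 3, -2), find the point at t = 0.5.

P(t) = P + t·d
  = (0 + (-2)·0.5, -2 + 3·0.5, -3 + (-2)·0.5)
  = (0 - 1, -2 + 1.5, -3 - 1)
  = (-1, -0.5, -4)

(-1, -0.5, -4)


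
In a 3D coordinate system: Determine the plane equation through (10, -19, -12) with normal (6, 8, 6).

The plane through P with normal n = (a, b, c) satisfies n·(r - P) = 0,
i.e. ax + by + cz = a·x₀ + b·y₀ + c·z₀.
d = 6·10 + 8·(-19) + 6·(-12)
  = 60 - 152 - 72
  = -164
Equation: 6x + 8y + 6z = -164

6x + 8y + 6z = -164


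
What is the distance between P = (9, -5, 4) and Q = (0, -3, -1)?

d = √[(x₂-x₁)² + (y₂-y₁)² + (z₂-z₁)²]
  = √[(-9)² + 2² + (-5)²]
  = √[81 + 4 + 25]
  = √110
  ≈ 10.49

10.49


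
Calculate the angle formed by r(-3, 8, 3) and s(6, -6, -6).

r·s = (-3)·6 + 8·(-6) + 3·(-6) = -18 - 48 - 18 = -84
|r| = √((-3)² + 8² + 3²) = √82 ≈ 9.055
|s| = √(6² + (-6)² + (-6)²) = √108 ≈ 10.39
cos θ = (r·s)/(|r||s|) = -84/(9.055·10.39) ≈ -0.8926
θ = arccos(-0.8926) ≈ 153.2°

153.2°


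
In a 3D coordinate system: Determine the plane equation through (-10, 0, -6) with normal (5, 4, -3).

The plane through P with normal n = (a, b, c) satisfies n·(r - P) = 0,
i.e. ax + by + cz = a·x₀ + b·y₀ + c·z₀.
d = 5·(-10) + 4·0 + (-3)·(-6)
  = -50 + 0 + 18
  = -32
Equation: 5x + 4y - 3z = -32

5x + 4y - 3z = -32


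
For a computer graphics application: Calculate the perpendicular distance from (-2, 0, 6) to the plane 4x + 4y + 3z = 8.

distance = |a·x₀ + b·y₀ + c·z₀ - d| / √(a² + b² + c²)
  = |4·(-2) + 4·0 + 3·6 - 8| / √(4² + 4² + 3²)
  = |-8 + 0 + 18 - 8| / √(16 + 16 + 9)
  = |2| / √41
  = 2 / 6.403
  ≈ 0.3123

0.3123


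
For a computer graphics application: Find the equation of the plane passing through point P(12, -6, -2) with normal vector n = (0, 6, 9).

The plane through P with normal n = (a, b, c) satisfies n·(r - P) = 0,
i.e. ax + by + cz = a·x₀ + b·y₀ + c·z₀.
d = 0·12 + 6·(-6) + 9·(-2)
  = 0 - 36 - 18
  = -54
Equation: 6y + 9z = -54

6y + 9z = -54


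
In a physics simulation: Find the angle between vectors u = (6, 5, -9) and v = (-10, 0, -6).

u·v = 6·(-10) + 5·0 + (-9)·(-6) = -60 + 0 + 54 = -6
|u| = √(6² + 5² + (-9)²) = √142 ≈ 11.92
|v| = √((-10)² + 0² + (-6)²) = √136 ≈ 11.66
cos θ = (u·v)/(|u||v|) = -6/(11.92·11.66) ≈ -0.04318
θ = arccos(-0.04318) ≈ 92.47°

92.47°


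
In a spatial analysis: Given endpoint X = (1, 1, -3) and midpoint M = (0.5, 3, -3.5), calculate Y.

Y = 2M - X
  = (2·0.5 - 1, 2·3 - 1, 2·(-3.5) - (-3))
  = (1 - 1, 6 - 1, -7 + 3)
  = (0, 5, -4)

(0, 5, -4)


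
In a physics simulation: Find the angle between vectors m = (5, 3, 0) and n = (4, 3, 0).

m·n = 5·4 + 3·3 + 0·0 = 20 + 9 + 0 = 29
|m| = √(5² + 3² + 0²) = √34 ≈ 5.831
|n| = √(4² + 3² + 0²) = √25 ≈ 5
cos θ = (m·n)/(|m||n|) = 29/(5.831·5) ≈ 0.9947
θ = arccos(0.9947) ≈ 5.906°

5.906°


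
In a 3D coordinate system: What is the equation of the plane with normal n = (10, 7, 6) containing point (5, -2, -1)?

The plane through P with normal n = (a, b, c) satisfies n·(r - P) = 0,
i.e. ax + by + cz = a·x₀ + b·y₀ + c·z₀.
d = 10·5 + 7·(-2) + 6·(-1)
  = 50 - 14 - 6
  = 30
Equation: 10x + 7y + 6z = 30

10x + 7y + 6z = 30


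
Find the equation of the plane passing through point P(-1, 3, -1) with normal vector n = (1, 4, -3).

The plane through P with normal n = (a, b, c) satisfies n·(r - P) = 0,
i.e. ax + by + cz = a·x₀ + b·y₀ + c·z₀.
d = 1·(-1) + 4·3 + (-3)·(-1)
  = -1 + 12 + 3
  = 14
Equation: x + 4y - 3z = 14

x + 4y - 3z = 14


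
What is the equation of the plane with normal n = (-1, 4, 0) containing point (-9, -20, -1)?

The plane through P with normal n = (a, b, c) satisfies n·(r - P) = 0,
i.e. ax + by + cz = a·x₀ + b·y₀ + c·z₀.
d = (-1)·(-9) + 4·(-20) + 0·(-1)
  = 9 - 80 + 0
  = -71
Equation: -x + 4y = -71

-x + 4y = -71


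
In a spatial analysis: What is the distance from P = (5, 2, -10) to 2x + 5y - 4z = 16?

distance = |a·x₀ + b·y₀ + c·z₀ - d| / √(a² + b² + c²)
  = |2·5 + 5·2 + (-4)·(-10) - 16| / √(2² + 5² + (-4)²)
  = |10 + 10 + 40 - 16| / √(4 + 25 + 16)
  = |44| / √45
  = 44 / 6.708
  ≈ 6.559

6.559


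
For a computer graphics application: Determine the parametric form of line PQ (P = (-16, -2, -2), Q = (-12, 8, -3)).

Direction vector d = Q - P = (-12 + 16, 8 + 2, -3 + 2) = (4, 10, -1)
Parametric form r = P + t·d:
x = -16 + 4t, y = -2 + 10t, z = -2 - t

x = -16 + 4t, y = -2 + 10t, z = -2 - t


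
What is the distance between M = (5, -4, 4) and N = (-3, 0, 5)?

d = √[(x₂-x₁)² + (y₂-y₁)² + (z₂-z₁)²]
  = √[(-8)² + 4² + 1²]
  = √[64 + 16 + 1]
  = √81
  ≈ 9

9


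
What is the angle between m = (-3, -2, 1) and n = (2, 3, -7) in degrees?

m·n = (-3)·2 + (-2)·3 + 1·(-7) = -6 - 6 - 7 = -19
|m| = √((-3)² + (-2)² + 1²) = √14 ≈ 3.742
|n| = √(2² + 3² + (-7)²) = √62 ≈ 7.874
cos θ = (m·n)/(|m||n|) = -19/(3.742·7.874) ≈ -0.6449
θ = arccos(-0.6449) ≈ 130.2°

130.2°


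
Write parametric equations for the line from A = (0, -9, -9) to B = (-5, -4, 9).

Direction vector d = B - A = (-5 + 0, -4 + 9, 9 + 9) = (-5, 5, 18)
Parametric form r = A + t·d:
x = 0 - 5t, y = -9 + 5t, z = -9 + 18t

x = 0 - 5t, y = -9 + 5t, z = -9 + 18t


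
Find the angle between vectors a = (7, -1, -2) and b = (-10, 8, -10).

a·b = 7·(-10) + (-1)·8 + (-2)·(-10) = -70 - 8 + 20 = -58
|a| = √(7² + (-1)² + (-2)²) = √54 ≈ 7.348
|b| = √((-10)² + 8² + (-10)²) = √264 ≈ 16.25
cos θ = (a·b)/(|a||b|) = -58/(7.348·16.25) ≈ -0.4858
θ = arccos(-0.4858) ≈ 119.1°

119.1°


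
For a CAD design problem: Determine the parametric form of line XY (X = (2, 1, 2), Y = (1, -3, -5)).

Direction vector d = Y - X = (1 - 2, -3 - 1, -5 - 2) = (-1, -4, -7)
Parametric form r = X + t·d:
x = 2 - t, y = 1 - 4t, z = 2 - 7t

x = 2 - t, y = 1 - 4t, z = 2 - 7t


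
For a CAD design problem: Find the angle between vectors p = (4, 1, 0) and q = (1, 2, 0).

p·q = 4·1 + 1·2 + 0·0 = 4 + 2 + 0 = 6
|p| = √(4² + 1² + 0²) = √17 ≈ 4.123
|q| = √(1² + 2² + 0²) = √5 ≈ 2.236
cos θ = (p·q)/(|p||q|) = 6/(4.123·2.236) ≈ 0.6508
θ = arccos(0.6508) ≈ 49.4°

49.4°


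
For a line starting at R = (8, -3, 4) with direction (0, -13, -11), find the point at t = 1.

P(t) = R + t·d
  = (8 + 0·1, -3 + (-13)·1, 4 + (-11)·1)
  = (8 + 0, -3 - 13, 4 - 11)
  = (8, -16, -7)

(8, -16, -7)


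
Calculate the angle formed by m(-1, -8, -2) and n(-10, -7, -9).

m·n = (-1)·(-10) + (-8)·(-7) + (-2)·(-9) = 10 + 56 + 18 = 84
|m| = √((-1)² + (-8)² + (-2)²) = √69 ≈ 8.307
|n| = √((-10)² + (-7)² + (-9)²) = √230 ≈ 15.17
cos θ = (m·n)/(|m||n|) = 84/(8.307·15.17) ≈ 0.6668
θ = arccos(0.6668) ≈ 48.18°

48.18°


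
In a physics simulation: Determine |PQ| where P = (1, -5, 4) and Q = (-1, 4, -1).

d = √[(x₂-x₁)² + (y₂-y₁)² + (z₂-z₁)²]
  = √[(-2)² + 9² + (-5)²]
  = √[4 + 81 + 25]
  = √110
  ≈ 10.49

10.49


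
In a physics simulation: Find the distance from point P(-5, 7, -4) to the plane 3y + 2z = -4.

distance = |a·x₀ + b·y₀ + c·z₀ - d| / √(a² + b² + c²)
  = |0·(-5) + 3·7 + 2·(-4) - (-4)| / √(0² + 3² + 2²)
  = |0 + 21 - 8 + 4| / √(0 + 9 + 4)
  = |17| / √13
  = 17 / 3.606
  ≈ 4.715

4.715


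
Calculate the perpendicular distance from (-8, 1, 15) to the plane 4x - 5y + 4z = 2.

distance = |a·x₀ + b·y₀ + c·z₀ - d| / √(a² + b² + c²)
  = |4·(-8) + (-5)·1 + 4·15 - 2| / √(4² + (-5)² + 4²)
  = |-32 - 5 + 60 - 2| / √(16 + 25 + 16)
  = |21| / √57
  = 21 / 7.55
  ≈ 2.782

2.782


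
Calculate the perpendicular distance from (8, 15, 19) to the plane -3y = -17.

distance = |a·x₀ + b·y₀ + c·z₀ - d| / √(a² + b² + c²)
  = |0·8 + (-3)·15 + 0·19 - (-17)| / √(0² + (-3)² + 0²)
  = |0 - 45 + 0 + 17| / √(0 + 9 + 0)
  = |-28| / √9
  = 28 / 3
  ≈ 9.333

9.333


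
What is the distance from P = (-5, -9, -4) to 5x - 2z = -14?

distance = |a·x₀ + b·y₀ + c·z₀ - d| / √(a² + b² + c²)
  = |5·(-5) + 0·(-9) + (-2)·(-4) - (-14)| / √(5² + 0² + (-2)²)
  = |-25 + 0 + 8 + 14| / √(25 + 0 + 4)
  = |-3| / √29
  = 3 / 5.385
  ≈ 0.5571

0.5571


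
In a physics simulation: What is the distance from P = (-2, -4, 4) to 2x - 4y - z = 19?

distance = |a·x₀ + b·y₀ + c·z₀ - d| / √(a² + b² + c²)
  = |2·(-2) + (-4)·(-4) + (-1)·4 - 19| / √(2² + (-4)² + (-1)²)
  = |-4 + 16 - 4 - 19| / √(4 + 16 + 1)
  = |-11| / √21
  = 11 / 4.583
  ≈ 2.4

2.4


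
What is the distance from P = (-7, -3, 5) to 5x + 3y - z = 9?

distance = |a·x₀ + b·y₀ + c·z₀ - d| / √(a² + b² + c²)
  = |5·(-7) + 3·(-3) + (-1)·5 - 9| / √(5² + 3² + (-1)²)
  = |-35 - 9 - 5 - 9| / √(25 + 9 + 1)
  = |-58| / √35
  = 58 / 5.916
  ≈ 9.804

9.804


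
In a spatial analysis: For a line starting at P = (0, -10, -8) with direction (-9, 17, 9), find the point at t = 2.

P(t) = P + t·d
  = (0 + (-9)·2, -10 + 17·2, -8 + 9·2)
  = (0 - 18, -10 + 34, -8 + 18)
  = (-18, 24, 10)

(-18, 24, 10)


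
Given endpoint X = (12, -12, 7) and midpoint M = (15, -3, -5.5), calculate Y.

Y = 2M - X
  = (2·15 - 12, 2·(-3) - (-12), 2·(-5.5) - 7)
  = (30 - 12, -6 + 12, -11 - 7)
  = (18, 6, -18)

(18, 6, -18)


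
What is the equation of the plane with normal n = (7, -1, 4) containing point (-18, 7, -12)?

The plane through P with normal n = (a, b, c) satisfies n·(r - P) = 0,
i.e. ax + by + cz = a·x₀ + b·y₀ + c·z₀.
d = 7·(-18) + (-1)·7 + 4·(-12)
  = -126 - 7 - 48
  = -181
Equation: 7x - y + 4z = -181

7x - y + 4z = -181


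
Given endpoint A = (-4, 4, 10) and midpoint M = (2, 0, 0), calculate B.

B = 2M - A
  = (2·2 - (-4), 2·0 - 4, 2·0 - 10)
  = (4 + 4, 0 - 4, 0 - 10)
  = (8, -4, -10)

(8, -4, -10)


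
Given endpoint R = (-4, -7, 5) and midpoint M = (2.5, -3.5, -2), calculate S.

S = 2M - R
  = (2·2.5 - (-4), 2·(-3.5) - (-7), 2·(-2) - 5)
  = (5 + 4, -7 + 7, -4 - 5)
  = (9, 0, -9)

(9, 0, -9)


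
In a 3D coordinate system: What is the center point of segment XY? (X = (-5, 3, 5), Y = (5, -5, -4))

M = ((x₁+x₂)/2, (y₁+y₂)/2, (z₁+z₂)/2)
  = ((-5 + 5)/2, (3 - 5)/2, (5 - 4)/2)
  = (0/2, -2/2, 1/2)
  = (0, -1, 0.5)

(0, -1, 0.5)


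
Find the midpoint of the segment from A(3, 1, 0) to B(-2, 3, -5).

M = ((x₁+x₂)/2, (y₁+y₂)/2, (z₁+z₂)/2)
  = ((3 - 2)/2, (1 + 3)/2, (0 - 5)/2)
  = (1/2, 4/2, -5/2)
  = (0.5, 2, -2.5)

(0.5, 2, -2.5)


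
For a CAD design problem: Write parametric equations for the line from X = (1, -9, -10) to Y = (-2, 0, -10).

Direction vector d = Y - X = (-2 - 1, 0 + 9, -10 + 10) = (-3, 9, 0)
Parametric form r = X + t·d:
x = 1 - 3t, y = -9 + 9t, z = -10

x = 1 - 3t, y = -9 + 9t, z = -10


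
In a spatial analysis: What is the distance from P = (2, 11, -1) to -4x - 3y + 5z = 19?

distance = |a·x₀ + b·y₀ + c·z₀ - d| / √(a² + b² + c²)
  = |(-4)·2 + (-3)·11 + 5·(-1) - 19| / √((-4)² + (-3)² + 5²)
  = |-8 - 33 - 5 - 19| / √(16 + 9 + 25)
  = |-65| / √50
  = 65 / 7.071
  ≈ 9.192

9.192


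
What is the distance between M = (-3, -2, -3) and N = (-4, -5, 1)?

d = √[(x₂-x₁)² + (y₂-y₁)² + (z₂-z₁)²]
  = √[(-1)² + (-3)² + 4²]
  = √[1 + 9 + 16]
  = √26
  ≈ 5.099

5.099


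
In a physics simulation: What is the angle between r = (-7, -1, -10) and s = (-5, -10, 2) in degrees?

r·s = (-7)·(-5) + (-1)·(-10) + (-10)·2 = 35 + 10 - 20 = 25
|r| = √((-7)² + (-1)² + (-10)²) = √150 ≈ 12.25
|s| = √((-5)² + (-10)² + 2²) = √129 ≈ 11.36
cos θ = (r·s)/(|r||s|) = 25/(12.25·11.36) ≈ 0.1797
θ = arccos(0.1797) ≈ 79.65°

79.65°


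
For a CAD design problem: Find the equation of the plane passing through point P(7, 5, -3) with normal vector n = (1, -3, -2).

The plane through P with normal n = (a, b, c) satisfies n·(r - P) = 0,
i.e. ax + by + cz = a·x₀ + b·y₀ + c·z₀.
d = 1·7 + (-3)·5 + (-2)·(-3)
  = 7 - 15 + 6
  = -2
Equation: x - 3y - 2z = -2

x - 3y - 2z = -2


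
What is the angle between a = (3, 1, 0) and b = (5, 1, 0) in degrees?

a·b = 3·5 + 1·1 + 0·0 = 15 + 1 + 0 = 16
|a| = √(3² + 1² + 0²) = √10 ≈ 3.162
|b| = √(5² + 1² + 0²) = √26 ≈ 5.099
cos θ = (a·b)/(|a||b|) = 16/(3.162·5.099) ≈ 0.9923
θ = arccos(0.9923) ≈ 7.125°

7.125°


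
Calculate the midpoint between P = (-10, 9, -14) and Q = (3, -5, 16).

M = ((x₁+x₂)/2, (y₁+y₂)/2, (z₁+z₂)/2)
  = ((-10 + 3)/2, (9 - 5)/2, (-14 + 16)/2)
  = (-7/2, 4/2, 2/2)
  = (-3.5, 2, 1)

(-3.5, 2, 1)


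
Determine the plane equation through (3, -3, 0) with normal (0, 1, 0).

The plane through P with normal n = (a, b, c) satisfies n·(r - P) = 0,
i.e. ax + by + cz = a·x₀ + b·y₀ + c·z₀.
d = 0·3 + 1·(-3) + 0·0
  = 0 - 3 + 0
  = -3
Equation: y = -3

y = -3


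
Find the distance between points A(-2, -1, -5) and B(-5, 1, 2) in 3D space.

d = √[(x₂-x₁)² + (y₂-y₁)² + (z₂-z₁)²]
  = √[(-3)² + 2² + 7²]
  = √[9 + 4 + 49]
  = √62
  ≈ 7.874

7.874


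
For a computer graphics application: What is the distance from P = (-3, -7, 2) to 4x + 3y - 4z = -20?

distance = |a·x₀ + b·y₀ + c·z₀ - d| / √(a² + b² + c²)
  = |4·(-3) + 3·(-7) + (-4)·2 - (-20)| / √(4² + 3² + (-4)²)
  = |-12 - 21 - 8 + 20| / √(16 + 9 + 16)
  = |-21| / √41
  = 21 / 6.403
  ≈ 3.28

3.28


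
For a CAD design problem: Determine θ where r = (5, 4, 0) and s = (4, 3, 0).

r·s = 5·4 + 4·3 + 0·0 = 20 + 12 + 0 = 32
|r| = √(5² + 4² + 0²) = √41 ≈ 6.403
|s| = √(4² + 3² + 0²) = √25 ≈ 5
cos θ = (r·s)/(|r||s|) = 32/(6.403·5) ≈ 0.9995
θ = arccos(0.9995) ≈ 1.79°

1.79°


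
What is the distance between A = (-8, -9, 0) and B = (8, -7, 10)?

d = √[(x₂-x₁)² + (y₂-y₁)² + (z₂-z₁)²]
  = √[16² + 2² + 10²]
  = √[256 + 4 + 100]
  = √360
  ≈ 18.97

18.97


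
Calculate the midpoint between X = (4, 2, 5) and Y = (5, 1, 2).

M = ((x₁+x₂)/2, (y₁+y₂)/2, (z₁+z₂)/2)
  = ((4 + 5)/2, (2 + 1)/2, (5 + 2)/2)
  = (9/2, 3/2, 7/2)
  = (4.5, 1.5, 3.5)

(4.5, 1.5, 3.5)


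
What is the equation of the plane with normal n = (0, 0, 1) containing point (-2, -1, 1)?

The plane through P with normal n = (a, b, c) satisfies n·(r - P) = 0,
i.e. ax + by + cz = a·x₀ + b·y₀ + c·z₀.
d = 0·(-2) + 0·(-1) + 1·1
  = 0 + 0 + 1
  = 1
Equation: z = 1

z = 1


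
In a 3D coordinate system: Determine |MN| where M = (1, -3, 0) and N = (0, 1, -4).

d = √[(x₂-x₁)² + (y₂-y₁)² + (z₂-z₁)²]
  = √[(-1)² + 4² + (-4)²]
  = √[1 + 16 + 16]
  = √33
  ≈ 5.745

5.745
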